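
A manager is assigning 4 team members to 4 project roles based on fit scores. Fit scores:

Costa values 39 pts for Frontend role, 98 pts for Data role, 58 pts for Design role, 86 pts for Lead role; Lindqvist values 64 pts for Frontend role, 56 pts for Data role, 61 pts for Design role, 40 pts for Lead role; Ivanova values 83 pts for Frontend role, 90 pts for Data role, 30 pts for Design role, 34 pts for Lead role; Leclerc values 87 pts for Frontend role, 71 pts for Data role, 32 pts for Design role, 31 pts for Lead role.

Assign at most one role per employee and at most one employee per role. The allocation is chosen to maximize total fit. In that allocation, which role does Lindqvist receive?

Lindqvist receives Design role.

Optimal: Costa→Lead role (86 pts), Lindqvist→Design role (61 pts), Ivanova→Data role (90 pts), Leclerc→Frontend role (87 pts) — total 86+61+90+87 = 324 pts.
Column-greedy (each role in turn goes to its best remaining employee) gives 280 pts, worse by 44.
Swapping Lindqvist↔Leclerc (Lindqvist→Frontend role 64 pts, Leclerc→Design role 32 pts) loses 52.
Lindqvist's own top role is Frontend role (64 pts), but forcing Lindqvist→Frontend role and reassigning the rest optimally gives only 272 pts — worse by 52.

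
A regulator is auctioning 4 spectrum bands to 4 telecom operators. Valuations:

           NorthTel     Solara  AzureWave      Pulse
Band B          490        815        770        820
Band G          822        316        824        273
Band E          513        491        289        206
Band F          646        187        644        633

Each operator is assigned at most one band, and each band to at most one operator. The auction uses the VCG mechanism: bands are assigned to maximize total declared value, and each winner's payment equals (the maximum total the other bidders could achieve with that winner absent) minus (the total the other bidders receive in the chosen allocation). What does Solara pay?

Solara pays $320M.

Efficient allocation: NorthTel→Band E ($513M), Solara→Band B ($815M), AzureWave→Band G ($824M), Pulse→Band F ($633M); total welfare W = $2785M.
Solara receives Band B at value $815M, so the others get W − 815 = $1970M.
Without Solara: best allocation of the remaining 3 bidders over all 4 bands is NorthTel→Band F ($646M), AzureWave→Band G ($824M), Pulse→Band B ($820M), total $2290M.
VCG payment = (others' best without Solara) − (others' welfare with Solara) = 2290 − 1970 = $320M.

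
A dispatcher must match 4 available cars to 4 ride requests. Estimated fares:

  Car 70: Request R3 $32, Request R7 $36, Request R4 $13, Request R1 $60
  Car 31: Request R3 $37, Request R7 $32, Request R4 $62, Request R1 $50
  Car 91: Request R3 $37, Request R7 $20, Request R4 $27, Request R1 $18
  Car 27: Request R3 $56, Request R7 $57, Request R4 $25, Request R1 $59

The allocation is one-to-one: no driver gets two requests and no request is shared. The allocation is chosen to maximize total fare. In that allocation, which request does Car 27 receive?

Car 27 receives Request R7.

This is the linear assignment problem.
Optimal: Car 70→Request R1 ($60), Car 31→Request R4 ($62), Car 91→Request R3 ($37), Car 27→Request R7 ($57) — total 60+62+37+57 = $216.
Column-greedy (each request in turn goes to its best remaining driver) gives $172, worse by 44.
Next-best assignment: Car 70→Request R1, Car 31→Request R4, Car 91→Request R7, Car 27→Request R3 = $198.
No other one-to-one assignment exceeds $216.
Car 27's own top request is Request R1 ($59), but forcing Car 27→Request R1 and reassigning the rest optimally gives only $194 — worse by 22.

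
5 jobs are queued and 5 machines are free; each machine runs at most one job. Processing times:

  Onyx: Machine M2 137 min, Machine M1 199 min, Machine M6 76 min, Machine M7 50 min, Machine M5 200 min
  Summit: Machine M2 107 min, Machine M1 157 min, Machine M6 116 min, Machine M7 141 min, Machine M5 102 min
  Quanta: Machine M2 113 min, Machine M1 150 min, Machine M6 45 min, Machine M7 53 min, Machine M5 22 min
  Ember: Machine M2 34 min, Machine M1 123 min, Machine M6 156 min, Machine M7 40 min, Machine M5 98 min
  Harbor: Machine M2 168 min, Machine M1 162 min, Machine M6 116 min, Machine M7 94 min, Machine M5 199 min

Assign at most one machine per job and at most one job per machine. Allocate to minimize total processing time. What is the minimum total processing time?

Optimal: Onyx→Machine M7 (50 min), Summit→Machine M1 (157 min), Quanta→Machine M5 (22 min), Ember→Machine M2 (34 min), Harbor→Machine M6 (116 min) — total 50+157+22+34+116 = 379 min.
Column-greedy (each machine in turn goes to its cheapest remaining job) gives 456 min, worse by 77.
No other one-to-one assignment undercuts 379 min.

Min total: 379 min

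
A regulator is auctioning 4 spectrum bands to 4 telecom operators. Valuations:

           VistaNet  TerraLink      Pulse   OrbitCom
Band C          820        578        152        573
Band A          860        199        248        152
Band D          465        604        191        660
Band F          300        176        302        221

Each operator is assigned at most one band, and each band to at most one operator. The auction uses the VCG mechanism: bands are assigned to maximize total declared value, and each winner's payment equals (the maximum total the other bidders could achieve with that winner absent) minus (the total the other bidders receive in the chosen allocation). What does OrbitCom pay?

OrbitCom pays $26M.

Efficient allocation: VistaNet→Band A ($860M), TerraLink→Band C ($578M), Pulse→Band F ($302M), OrbitCom→Band D ($660M); total welfare W = $2400M.
OrbitCom receives Band D at value $660M, so the others get W − 660 = $1740M.
Without OrbitCom: best allocation of the remaining 3 bidders over all 4 bands is VistaNet→Band A ($860M), TerraLink→Band D ($604M), Pulse→Band F ($302M), total $1766M.
VCG payment = (others' best without OrbitCom) − (others' welfare with OrbitCom) = 1766 − 1740 = $26M.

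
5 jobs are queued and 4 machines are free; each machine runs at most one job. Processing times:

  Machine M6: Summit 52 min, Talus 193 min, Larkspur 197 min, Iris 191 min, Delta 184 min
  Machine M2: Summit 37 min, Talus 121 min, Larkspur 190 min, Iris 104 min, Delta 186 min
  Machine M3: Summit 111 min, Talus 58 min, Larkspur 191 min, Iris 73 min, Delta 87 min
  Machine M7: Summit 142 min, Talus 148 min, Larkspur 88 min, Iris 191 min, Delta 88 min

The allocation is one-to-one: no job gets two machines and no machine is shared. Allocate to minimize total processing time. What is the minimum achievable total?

Optimal: Summit→Machine M6 (52 min), Iris→Machine M2 (104 min), Talus→Machine M3 (58 min), Larkspur→Machine M7 (88 min) — total 52+104+58+88 = 302 min.
Row-greedy (each job in turn takes its cheapest remaining machine) gives 374 min, worse by 72.
Swapping Summit↔Iris (Summit→Machine M2 37 min, Iris→Machine M6 191 min) adds 72.
Checked against all permutations: 302 min is optimal.

Min total: 302 min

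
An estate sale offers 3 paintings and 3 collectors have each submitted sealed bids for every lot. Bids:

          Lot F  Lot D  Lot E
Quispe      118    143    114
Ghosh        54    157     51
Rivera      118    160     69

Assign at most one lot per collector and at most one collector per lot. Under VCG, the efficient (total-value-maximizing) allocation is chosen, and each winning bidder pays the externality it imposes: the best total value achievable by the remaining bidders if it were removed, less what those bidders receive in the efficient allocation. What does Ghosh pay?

Ghosh pays $46.

Efficient allocation: Quispe→Lot E ($114), Ghosh→Lot D ($157), Rivera→Lot F ($118); total welfare W = $389.
Ghosh receives Lot D at value $157, so the others get W − 157 = $232.
Without Ghosh: best allocation of the remaining 2 bidders over all 3 lots is Quispe→Lot F ($118), Rivera→Lot D ($160), total $278.
VCG payment = (others' best without Ghosh) − (others' welfare with Ghosh) = 278 − 232 = $46.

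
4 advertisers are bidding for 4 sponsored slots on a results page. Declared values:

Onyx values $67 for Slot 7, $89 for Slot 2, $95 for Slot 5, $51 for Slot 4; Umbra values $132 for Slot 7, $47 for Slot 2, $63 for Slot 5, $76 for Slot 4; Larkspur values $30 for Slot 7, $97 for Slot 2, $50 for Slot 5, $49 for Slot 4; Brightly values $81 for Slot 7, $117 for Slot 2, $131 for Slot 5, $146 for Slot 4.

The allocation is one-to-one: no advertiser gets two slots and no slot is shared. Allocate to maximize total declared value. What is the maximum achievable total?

Optimal: Onyx→Slot 5 ($95), Umbra→Slot 7 ($132), Larkspur→Slot 2 ($97), Brightly→Slot 4 ($146) — total 95+132+97+146 = $470.
Column-greedy (each slot in turn goes to its best remaining advertiser) gives $393, worse by 77.

Maximum total: $470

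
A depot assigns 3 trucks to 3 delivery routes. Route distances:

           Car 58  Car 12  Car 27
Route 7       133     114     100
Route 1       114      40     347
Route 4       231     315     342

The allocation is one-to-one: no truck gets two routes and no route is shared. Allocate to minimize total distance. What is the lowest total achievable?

Optimal: Car 58→Route 4 (231 km), Car 12→Route 1 (40 km), Car 27→Route 7 (100 km) — total 231+40+100 = 371 km.
Row-greedy (each truck in turn takes its cheapest remaining route) gives 570 km, worse by 199.
Next-best assignment: Car 58→Route 7, Car 12→Route 1, Car 27→Route 4 = 515 km.
No other one-to-one assignment undercuts 371 km.

Minimum total: 371 km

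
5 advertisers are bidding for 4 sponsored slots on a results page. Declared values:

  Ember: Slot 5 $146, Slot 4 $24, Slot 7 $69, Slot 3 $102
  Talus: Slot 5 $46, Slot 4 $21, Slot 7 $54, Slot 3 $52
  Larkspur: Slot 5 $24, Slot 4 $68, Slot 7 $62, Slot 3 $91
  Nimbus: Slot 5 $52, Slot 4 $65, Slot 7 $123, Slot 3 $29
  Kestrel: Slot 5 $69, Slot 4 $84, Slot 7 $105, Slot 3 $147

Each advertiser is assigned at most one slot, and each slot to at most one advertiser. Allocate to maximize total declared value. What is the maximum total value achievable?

This is a one-to-one assignment (maximum-weight bipartite matching).
Optimal: Ember→Slot 5 ($146), Larkspur→Slot 4 ($68), Nimbus→Slot 7 ($123), Kestrel→Slot 3 ($147) — total 146+68+123+147 = $484.
Column-greedy (each slot in turn goes to its best remaining advertiser) gives $444, worse by 40.

Max total: $484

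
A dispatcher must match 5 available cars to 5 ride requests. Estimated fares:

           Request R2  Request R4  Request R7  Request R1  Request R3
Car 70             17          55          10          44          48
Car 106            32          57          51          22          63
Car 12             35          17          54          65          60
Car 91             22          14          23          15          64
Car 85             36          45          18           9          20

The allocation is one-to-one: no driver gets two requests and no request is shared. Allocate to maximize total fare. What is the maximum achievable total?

Optimal: Car 70→Request R4 ($55), Car 106→Request R7 ($51), Car 12→Request R1 ($65), Car 91→Request R3 ($64), Car 85→Request R2 ($36) — total 55+51+65+64+36 = $271.
Max-entry greedy (repeatedly take the single best remaining cell) gives $232, worse by 39.
Swapping Car 85↔Car 12 (Car 85→Request R1 $9, Car 12→Request R2 $35) loses 57.

Max total: $271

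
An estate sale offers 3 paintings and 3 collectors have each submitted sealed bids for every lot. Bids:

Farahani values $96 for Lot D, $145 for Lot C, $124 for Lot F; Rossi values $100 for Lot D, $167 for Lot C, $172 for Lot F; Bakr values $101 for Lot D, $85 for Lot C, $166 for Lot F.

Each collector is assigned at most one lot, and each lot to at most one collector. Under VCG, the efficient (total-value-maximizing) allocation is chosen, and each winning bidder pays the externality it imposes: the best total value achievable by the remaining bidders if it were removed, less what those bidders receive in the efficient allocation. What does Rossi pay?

Efficient allocation: Farahani→Lot D ($96), Rossi→Lot C ($167), Bakr→Lot F ($166); total welfare W = $429.
Rossi receives Lot C at value $167, so the others get W − 167 = $262.
Without Rossi: best allocation of the remaining 2 bidders over all 3 lots is Farahani→Lot C ($145), Bakr→Lot F ($166), total $311.
VCG payment = (others' best without Rossi) − (others' welfare with Rossi) = 311 − 262 = $49.

Rossi pays $49.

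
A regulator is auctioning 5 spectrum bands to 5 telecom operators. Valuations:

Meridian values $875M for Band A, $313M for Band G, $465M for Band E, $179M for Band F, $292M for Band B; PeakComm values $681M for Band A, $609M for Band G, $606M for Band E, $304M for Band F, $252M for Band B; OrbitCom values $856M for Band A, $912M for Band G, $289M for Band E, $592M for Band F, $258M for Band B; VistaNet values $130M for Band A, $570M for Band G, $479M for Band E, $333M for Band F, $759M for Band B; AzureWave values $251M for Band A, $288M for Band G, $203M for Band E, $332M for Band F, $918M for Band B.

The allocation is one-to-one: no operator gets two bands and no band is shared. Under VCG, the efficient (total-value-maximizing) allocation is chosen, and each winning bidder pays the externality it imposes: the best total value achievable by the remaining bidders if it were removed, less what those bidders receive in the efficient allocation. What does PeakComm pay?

Efficient allocation: Meridian→Band A ($875M), PeakComm→Band E ($606M), OrbitCom→Band G ($912M), VistaNet→Band F ($333M), AzureWave→Band B ($918M); total welfare W = $3644M.
PeakComm receives Band E at value $606M, so the others get W − 606 = $3038M.
Without PeakComm: best allocation of the remaining 4 bidders over all 5 bands is Meridian→Band A ($875M), OrbitCom→Band G ($912M), VistaNet→Band E ($479M), AzureWave→Band B ($918M), total $3184M.
VCG payment = (others' best without PeakComm) − (others' welfare with PeakComm) = 3184 − 3038 = $146M.

PeakComm pays $146M.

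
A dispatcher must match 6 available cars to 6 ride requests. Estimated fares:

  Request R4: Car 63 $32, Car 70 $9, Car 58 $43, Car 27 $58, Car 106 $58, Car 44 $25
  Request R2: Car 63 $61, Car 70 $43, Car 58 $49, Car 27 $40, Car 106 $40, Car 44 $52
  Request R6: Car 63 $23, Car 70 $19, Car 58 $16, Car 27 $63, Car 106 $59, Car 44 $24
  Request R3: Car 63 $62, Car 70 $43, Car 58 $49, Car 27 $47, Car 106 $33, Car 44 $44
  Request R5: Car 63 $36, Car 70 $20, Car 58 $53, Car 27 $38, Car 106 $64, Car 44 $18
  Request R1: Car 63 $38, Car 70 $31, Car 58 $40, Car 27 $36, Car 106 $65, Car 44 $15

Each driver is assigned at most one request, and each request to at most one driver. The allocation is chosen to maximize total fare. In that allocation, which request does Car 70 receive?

Car 70 receives Request R1.

Optimal: Car 63→Request R3 ($62), Car 70→Request R1 ($31), Car 58→Request R5 ($53), Car 27→Request R6 ($63), Car 106→Request R4 ($58), Car 44→Request R2 ($52) — total 62+31+53+63+58+52 = $319.
Next-best assignment: Car 63→Request R3, Car 70→Request R1, Car 58→Request R4, Car 27→Request R6, Car 106→Request R5, Car 44→Request R2 = $315.
Swapping Car 70↔Car 106 (Car 70→Request R4 $9, Car 106→Request R1 $65) loses 15.
Checked against all permutations: $319 is optimal.
Car 70's own top request is Request R2 ($43), but forcing Car 70→Request R2 and reassigning the rest optimally gives only $311 — worse by 8.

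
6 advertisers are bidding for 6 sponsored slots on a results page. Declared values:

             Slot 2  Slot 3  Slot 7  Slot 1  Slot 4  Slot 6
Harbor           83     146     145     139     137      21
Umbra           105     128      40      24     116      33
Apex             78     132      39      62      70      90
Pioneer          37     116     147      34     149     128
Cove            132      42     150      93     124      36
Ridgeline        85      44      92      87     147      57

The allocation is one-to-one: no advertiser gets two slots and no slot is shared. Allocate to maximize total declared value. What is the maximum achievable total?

Max total: $801

Optimal: Harbor→Slot 1 ($139), Umbra→Slot 2 ($105), Apex→Slot 3 ($132), Pioneer→Slot 6 ($128), Cove→Slot 7 ($150), Ridgeline→Slot 4 ($147) — total 139+105+132+128+150+147 = $801.
Max-entry greedy (repeatedly take the single best remaining cell) gives $727, worse by 74.
Next-best assignment: Harbor→Slot 1, Umbra→Slot 3, Apex→Slot 6, Pioneer→Slot 7, Cove→Slot 2, Ridgeline→Slot 4 = $783.
Checked against all permutations: $801 is optimal.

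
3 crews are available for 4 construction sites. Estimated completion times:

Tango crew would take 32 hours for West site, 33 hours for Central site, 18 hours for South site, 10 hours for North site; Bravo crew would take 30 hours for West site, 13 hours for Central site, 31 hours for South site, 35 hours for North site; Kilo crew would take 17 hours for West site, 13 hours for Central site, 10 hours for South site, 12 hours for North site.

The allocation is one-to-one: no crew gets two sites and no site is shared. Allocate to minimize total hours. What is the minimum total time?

Min total: 33 hours

Optimal: Tango crew→North site (10 hours), Bravo crew→Central site (13 hours), Kilo crew→South site (10 hours) — total 10+13+10 = 33 hours.
Column-greedy (each site in turn goes to its cheapest remaining crew) gives 48 hours, worse by 15.
Next-best assignment: Tango crew→North site, Bravo crew→Central site, Kilo crew→West site = 40 hours.
Every other assignment is strictly worse.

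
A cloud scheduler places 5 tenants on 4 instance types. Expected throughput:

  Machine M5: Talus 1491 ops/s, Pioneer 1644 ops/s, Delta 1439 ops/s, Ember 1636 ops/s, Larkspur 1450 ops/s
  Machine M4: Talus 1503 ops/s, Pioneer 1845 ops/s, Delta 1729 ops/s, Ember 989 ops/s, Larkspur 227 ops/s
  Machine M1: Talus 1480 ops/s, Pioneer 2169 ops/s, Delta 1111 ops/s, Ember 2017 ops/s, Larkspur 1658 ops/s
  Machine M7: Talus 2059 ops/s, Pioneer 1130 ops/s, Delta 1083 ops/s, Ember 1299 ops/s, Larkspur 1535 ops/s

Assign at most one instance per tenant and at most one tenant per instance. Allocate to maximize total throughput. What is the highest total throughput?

Optimal: Ember→Machine M5 (1636 ops/s), Delta→Machine M4 (1729 ops/s), Pioneer→Machine M1 (2169 ops/s), Talus→Machine M7 (2059 ops/s) — total 1636+1729+2169+2059 = 7593 ops/s.
Column-greedy (each instance in turn goes to its best remaining tenant) gives 7449 ops/s, worse by 144.
Next-best assignment: Pioneer→Machine M5, Delta→Machine M4, Ember→Machine M1, Talus→Machine M7 = 7449 ops/s.
Swapping Delta↔Talus (Delta→Machine M7 1083 ops/s, Talus→Machine M4 1503 ops/s) loses 1202.
Checked against all permutations: 7593 ops/s is optimal.

Max total: 7593 ops/s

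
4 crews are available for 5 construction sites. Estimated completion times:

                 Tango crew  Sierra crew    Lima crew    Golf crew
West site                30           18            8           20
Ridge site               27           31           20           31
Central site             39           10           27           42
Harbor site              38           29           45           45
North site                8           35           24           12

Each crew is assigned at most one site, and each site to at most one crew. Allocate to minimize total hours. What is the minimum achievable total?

Minimum total: 57 hours

Optimal: Tango crew→Ridge site (27 hours), Sierra crew→Central site (10 hours), Lima crew→West site (8 hours), Golf crew→North site (12 hours) — total 27+10+8+12 = 57 hours.
Column-greedy (each site in turn goes to its cheapest remaining crew) gives 90 hours, worse by 33.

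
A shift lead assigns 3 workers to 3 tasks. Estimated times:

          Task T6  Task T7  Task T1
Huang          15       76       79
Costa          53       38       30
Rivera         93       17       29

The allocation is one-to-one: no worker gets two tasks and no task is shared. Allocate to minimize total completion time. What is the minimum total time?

Min total: 62 min

This is the linear assignment problem.
Optimal: Huang→Task T6 (15 min), Costa→Task T1 (30 min), Rivera→Task T7 (17 min) — total 15+30+17 = 62 min.
Next-best assignment: Huang→Task T6, Costa→Task T7, Rivera→Task T1 = 82 min.
Swapping Rivera↔Huang (Rivera→Task T6 93 min, Huang→Task T7 76 min) adds 137.
Checked against all permutations: 62 min is optimal.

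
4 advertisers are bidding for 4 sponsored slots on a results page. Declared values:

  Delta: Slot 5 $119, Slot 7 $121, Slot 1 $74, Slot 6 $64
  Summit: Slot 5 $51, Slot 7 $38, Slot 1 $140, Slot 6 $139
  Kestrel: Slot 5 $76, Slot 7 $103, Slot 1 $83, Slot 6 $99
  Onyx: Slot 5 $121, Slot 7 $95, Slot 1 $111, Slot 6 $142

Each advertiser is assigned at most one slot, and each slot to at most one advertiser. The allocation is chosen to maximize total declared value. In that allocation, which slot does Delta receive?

Delta receives Slot 5.

Optimal: Delta→Slot 5 ($119), Summit→Slot 1 ($140), Kestrel→Slot 7 ($103), Onyx→Slot 6 ($142) — total 119+140+103+142 = $504.
Column-greedy (each slot in turn goes to its best remaining advertiser) gives $481, worse by 23.
Delta's own top slot is Slot 7 ($121), but forcing Delta→Slot 7 and reassigning the rest optimally gives only $481 — worse by 23.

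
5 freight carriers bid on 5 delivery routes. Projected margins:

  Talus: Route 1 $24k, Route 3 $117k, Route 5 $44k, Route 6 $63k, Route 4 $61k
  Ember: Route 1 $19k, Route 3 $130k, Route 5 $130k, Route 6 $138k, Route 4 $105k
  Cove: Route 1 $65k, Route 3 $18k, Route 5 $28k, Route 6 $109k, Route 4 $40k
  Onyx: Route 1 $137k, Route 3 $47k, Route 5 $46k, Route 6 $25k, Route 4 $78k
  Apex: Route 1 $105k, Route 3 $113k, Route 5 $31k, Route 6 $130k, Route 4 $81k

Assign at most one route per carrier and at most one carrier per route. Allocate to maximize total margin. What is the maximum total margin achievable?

Optimal: Talus→Route 3 ($117k), Ember→Route 5 ($130k), Cove→Route 6 ($109k), Onyx→Route 1 ($137k), Apex→Route 4 ($81k) — total 117+130+109+137+81 = $574k.

Maximum total: $574k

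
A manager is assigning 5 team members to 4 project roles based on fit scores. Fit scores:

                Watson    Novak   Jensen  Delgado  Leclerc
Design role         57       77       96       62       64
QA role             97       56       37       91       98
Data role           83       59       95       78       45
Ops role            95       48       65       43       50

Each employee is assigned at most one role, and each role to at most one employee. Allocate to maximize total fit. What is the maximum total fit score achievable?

This is the linear assignment problem.
Optimal: Jensen→Design role (96 pts), Leclerc→QA role (98 pts), Delgado→Data role (78 pts), Watson→Ops role (95 pts) — total 96+98+78+95 = 367 pts.
Column-greedy (each role in turn goes to its best remaining employee) gives 325 pts, worse by 42.

Max total: 367 pts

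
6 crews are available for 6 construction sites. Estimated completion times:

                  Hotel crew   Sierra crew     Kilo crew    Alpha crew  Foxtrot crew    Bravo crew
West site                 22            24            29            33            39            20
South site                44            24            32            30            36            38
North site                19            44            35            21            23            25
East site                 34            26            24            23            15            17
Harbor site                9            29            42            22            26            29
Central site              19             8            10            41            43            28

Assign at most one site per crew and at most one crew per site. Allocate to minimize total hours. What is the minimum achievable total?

Minimum total: 99 hours

This is the linear assignment problem.
Optimal: Hotel crew→Harbor site (9 hours), Sierra crew→South site (24 hours), Kilo crew→Central site (10 hours), Alpha crew→North site (21 hours), Foxtrot crew→East site (15 hours), Bravo crew→West site (20 hours) — total 9+24+10+21+15+20 = 99 hours.
Min-entry greedy (repeatedly take the single cheapest remaining cell) gives 105 hours, worse by 6.
Checked against all permutations: 99 hours is optimal.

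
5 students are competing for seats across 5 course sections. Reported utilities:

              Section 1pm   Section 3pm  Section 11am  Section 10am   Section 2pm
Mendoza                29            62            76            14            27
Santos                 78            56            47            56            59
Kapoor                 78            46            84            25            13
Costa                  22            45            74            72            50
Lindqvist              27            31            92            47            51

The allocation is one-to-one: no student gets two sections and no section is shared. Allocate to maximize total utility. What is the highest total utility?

Optimal: Mendoza→Section 3pm (62 points), Santos→Section 2pm (59 points), Kapoor→Section 1pm (78 points), Costa→Section 10am (72 points), Lindqvist→Section 11am (92 points) — total 62+59+78+72+92 = 363 points.
Max-entry greedy (repeatedly take the single best remaining cell) gives 317 points, worse by 46.
No other one-to-one assignment exceeds 363 points.

Maximum total: 363 points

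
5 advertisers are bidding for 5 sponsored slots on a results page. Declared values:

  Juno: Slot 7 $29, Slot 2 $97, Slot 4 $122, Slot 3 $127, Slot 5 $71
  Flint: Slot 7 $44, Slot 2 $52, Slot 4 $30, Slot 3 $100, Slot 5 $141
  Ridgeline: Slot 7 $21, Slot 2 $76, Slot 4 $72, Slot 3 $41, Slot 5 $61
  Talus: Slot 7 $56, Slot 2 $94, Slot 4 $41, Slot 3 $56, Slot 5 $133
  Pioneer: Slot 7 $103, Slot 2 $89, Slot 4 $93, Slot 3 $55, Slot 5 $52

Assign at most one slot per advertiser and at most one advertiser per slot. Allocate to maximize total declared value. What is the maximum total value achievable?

Optimal: Juno→Slot 3 ($127), Flint→Slot 5 ($141), Ridgeline→Slot 4 ($72), Talus→Slot 2 ($94), Pioneer→Slot 7 ($103) — total 127+141+72+94+103 = $537.
Row-greedy (each advertiser in turn takes its best remaining slot) gives $493, worse by 44.

Max total: $537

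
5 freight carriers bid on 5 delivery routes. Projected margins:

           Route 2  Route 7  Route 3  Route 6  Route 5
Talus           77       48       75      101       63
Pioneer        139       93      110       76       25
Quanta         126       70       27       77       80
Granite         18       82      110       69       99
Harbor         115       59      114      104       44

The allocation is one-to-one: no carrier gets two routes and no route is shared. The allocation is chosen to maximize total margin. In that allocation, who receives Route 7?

Optimal: Talus→Route 6 ($101k), Pioneer→Route 7 ($93k), Quanta→Route 2 ($126k), Granite→Route 5 ($99k), Harbor→Route 3 ($114k) — total 101+93+126+99+114 = $533k.
Pioneer's own top route is Route 2 ($139k), but forcing Pioneer→Route 2 and reassigning the rest optimally gives only $523k — worse by 10.

Pioneer receives Route 7.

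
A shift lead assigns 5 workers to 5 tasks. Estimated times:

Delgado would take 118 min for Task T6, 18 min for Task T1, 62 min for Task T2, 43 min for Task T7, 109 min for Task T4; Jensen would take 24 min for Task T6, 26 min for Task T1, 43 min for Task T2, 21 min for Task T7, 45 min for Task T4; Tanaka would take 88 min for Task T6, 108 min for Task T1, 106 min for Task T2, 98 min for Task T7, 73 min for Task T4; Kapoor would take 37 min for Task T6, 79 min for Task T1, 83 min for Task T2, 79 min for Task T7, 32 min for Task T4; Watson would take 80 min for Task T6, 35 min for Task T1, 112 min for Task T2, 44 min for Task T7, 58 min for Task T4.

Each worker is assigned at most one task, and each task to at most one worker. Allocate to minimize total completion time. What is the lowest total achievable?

Optimal: Delgado→Task T1 (18 min), Jensen→Task T2 (43 min), Tanaka→Task T4 (73 min), Kapoor→Task T6 (37 min), Watson→Task T7 (44 min) — total 18+43+73+37+44 = 215 min.
Row-greedy (each worker in turn takes its cheapest remaining task) gives 261 min, worse by 46.
Next-best assignment: Delgado→Task T1, Jensen→Task T6, Tanaka→Task T2, Kapoor→Task T4, Watson→Task T7 = 224 min.
Swapping Delgado↔Tanaka (Delgado→Task T4 109 min, Tanaka→Task T1 108 min) adds 126.
No other one-to-one assignment undercuts 215 min.

Minimum total: 215 min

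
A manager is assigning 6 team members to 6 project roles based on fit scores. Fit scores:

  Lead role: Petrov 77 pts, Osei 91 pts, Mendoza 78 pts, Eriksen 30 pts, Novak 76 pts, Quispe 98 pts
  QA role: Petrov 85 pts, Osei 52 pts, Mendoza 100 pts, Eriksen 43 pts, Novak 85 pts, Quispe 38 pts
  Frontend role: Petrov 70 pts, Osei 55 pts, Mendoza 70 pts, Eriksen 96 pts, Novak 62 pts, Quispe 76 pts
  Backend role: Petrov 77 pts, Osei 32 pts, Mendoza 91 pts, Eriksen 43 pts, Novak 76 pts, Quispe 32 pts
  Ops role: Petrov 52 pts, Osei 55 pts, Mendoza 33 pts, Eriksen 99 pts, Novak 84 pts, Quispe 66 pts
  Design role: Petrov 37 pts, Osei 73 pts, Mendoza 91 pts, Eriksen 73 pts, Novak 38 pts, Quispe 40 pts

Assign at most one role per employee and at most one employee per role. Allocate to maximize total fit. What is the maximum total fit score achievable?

Max total: 528 pts

Optimal: Petrov→Backend role (77 pts), Osei→Design role (73 pts), Mendoza→QA role (100 pts), Eriksen→Frontend role (96 pts), Novak→Ops role (84 pts), Quispe→Lead role (98 pts) — total 77+73+100+96+84+98 = 528 pts.
Max-entry greedy (repeatedly take the single best remaining cell) gives 509 pts, worse by 19.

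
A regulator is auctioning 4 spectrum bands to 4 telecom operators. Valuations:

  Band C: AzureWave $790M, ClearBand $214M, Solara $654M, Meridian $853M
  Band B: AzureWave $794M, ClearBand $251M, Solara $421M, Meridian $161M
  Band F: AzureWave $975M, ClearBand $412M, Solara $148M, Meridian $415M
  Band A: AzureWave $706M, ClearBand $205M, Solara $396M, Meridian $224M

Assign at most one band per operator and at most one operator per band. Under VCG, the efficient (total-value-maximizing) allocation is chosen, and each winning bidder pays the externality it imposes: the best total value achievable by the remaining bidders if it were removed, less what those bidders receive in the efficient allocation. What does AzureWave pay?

Efficient allocation: AzureWave→Band F ($975M), ClearBand→Band B ($251M), Solara→Band A ($396M), Meridian→Band C ($853M); total welfare W = $2475M.
AzureWave receives Band F at value $975M, so the others get W − 975 = $1500M.
Without AzureWave: best allocation of the remaining 3 bidders over all 4 bands is ClearBand→Band F ($412M), Solara→Band B ($421M), Meridian→Band C ($853M), total $1686M.
VCG payment = (others' best without AzureWave) − (others' welfare with AzureWave) = 1686 − 1500 = $186M.

AzureWave pays $186M.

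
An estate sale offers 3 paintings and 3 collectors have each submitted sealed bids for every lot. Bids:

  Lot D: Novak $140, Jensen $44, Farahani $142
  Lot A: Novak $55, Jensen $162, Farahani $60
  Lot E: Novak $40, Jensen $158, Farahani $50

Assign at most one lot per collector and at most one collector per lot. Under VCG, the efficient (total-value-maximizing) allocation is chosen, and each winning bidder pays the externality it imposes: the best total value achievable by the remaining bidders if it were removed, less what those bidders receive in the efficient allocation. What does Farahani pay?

Efficient allocation: Novak→Lot D ($140), Jensen→Lot E ($158), Farahani→Lot A ($60); total welfare W = $358.
Farahani receives Lot A at value $60, so the others get W − 60 = $298.
Without Farahani: best allocation of the remaining 2 bidders over all 3 lots is Novak→Lot D ($140), Jensen→Lot A ($162), total $302.
VCG payment = (others' best without Farahani) − (others' welfare with Farahani) = 302 − 298 = $4.

Farahani pays $4.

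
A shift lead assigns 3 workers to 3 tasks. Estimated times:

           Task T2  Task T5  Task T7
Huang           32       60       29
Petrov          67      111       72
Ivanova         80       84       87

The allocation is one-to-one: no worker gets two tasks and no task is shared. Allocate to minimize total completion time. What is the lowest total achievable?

Min total: 180 min

Optimal: Huang→Task T7 (29 min), Petrov→Task T2 (67 min), Ivanova→Task T5 (84 min) — total 29+67+84 = 180 min.
Column-greedy (each task in turn goes to its cheapest remaining worker) gives 188 min, worse by 8.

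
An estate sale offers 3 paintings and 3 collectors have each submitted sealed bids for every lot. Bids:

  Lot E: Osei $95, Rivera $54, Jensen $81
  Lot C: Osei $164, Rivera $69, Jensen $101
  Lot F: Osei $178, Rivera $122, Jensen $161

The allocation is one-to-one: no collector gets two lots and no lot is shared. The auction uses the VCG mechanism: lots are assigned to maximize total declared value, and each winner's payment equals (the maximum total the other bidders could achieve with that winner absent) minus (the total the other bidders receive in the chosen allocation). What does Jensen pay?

Jensen pays $68.

Efficient allocation: Osei→Lot C ($164), Rivera→Lot E ($54), Jensen→Lot F ($161); total welfare W = $379.
Jensen receives Lot F at value $161, so the others get W − 161 = $218.
Without Jensen: best allocation of the remaining 2 bidders over all 3 lots is Osei→Lot C ($164), Rivera→Lot F ($122), total $286.
VCG payment = (others' best without Jensen) − (others' welfare with Jensen) = 286 − 218 = $68.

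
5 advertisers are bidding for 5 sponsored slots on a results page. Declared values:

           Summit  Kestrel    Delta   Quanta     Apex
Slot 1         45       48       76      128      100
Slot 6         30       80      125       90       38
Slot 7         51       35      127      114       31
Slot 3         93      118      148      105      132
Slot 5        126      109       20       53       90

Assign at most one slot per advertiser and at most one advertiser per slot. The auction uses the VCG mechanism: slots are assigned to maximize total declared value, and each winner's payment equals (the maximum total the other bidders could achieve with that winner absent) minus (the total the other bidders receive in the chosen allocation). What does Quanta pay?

Quanta pays $6.

Efficient allocation: Summit→Slot 5 ($126), Kestrel→Slot 6 ($80), Delta→Slot 7 ($127), Quanta→Slot 1 ($128), Apex→Slot 3 ($132); total welfare W = $593.
Quanta receives Slot 1 at value $128, so the others get W − 128 = $465.
Without Quanta: best allocation of the remaining 4 bidders over all 5 slots is Summit→Slot 5 ($126), Kestrel→Slot 3 ($118), Delta→Slot 7 ($127), Apex→Slot 1 ($100), total $471.
VCG payment = (others' best without Quanta) − (others' welfare with Quanta) = 471 − 465 = $6.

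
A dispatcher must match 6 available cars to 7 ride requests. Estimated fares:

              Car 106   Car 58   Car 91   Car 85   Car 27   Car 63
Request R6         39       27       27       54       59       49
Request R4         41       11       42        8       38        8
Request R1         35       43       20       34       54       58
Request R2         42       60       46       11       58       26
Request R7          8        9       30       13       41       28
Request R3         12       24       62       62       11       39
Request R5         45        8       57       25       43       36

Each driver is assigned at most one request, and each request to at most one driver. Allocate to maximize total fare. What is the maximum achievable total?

Max total: $337

Optimal: Car 106→Request R4 ($41), Car 58→Request R2 ($60), Car 91→Request R5 ($57), Car 85→Request R3 ($62), Car 27→Request R6 ($59), Car 63→Request R1 ($58) — total 41+60+57+62+59+58 = $337.
Max-entry greedy (repeatedly take the single best remaining cell) gives $297, worse by 40.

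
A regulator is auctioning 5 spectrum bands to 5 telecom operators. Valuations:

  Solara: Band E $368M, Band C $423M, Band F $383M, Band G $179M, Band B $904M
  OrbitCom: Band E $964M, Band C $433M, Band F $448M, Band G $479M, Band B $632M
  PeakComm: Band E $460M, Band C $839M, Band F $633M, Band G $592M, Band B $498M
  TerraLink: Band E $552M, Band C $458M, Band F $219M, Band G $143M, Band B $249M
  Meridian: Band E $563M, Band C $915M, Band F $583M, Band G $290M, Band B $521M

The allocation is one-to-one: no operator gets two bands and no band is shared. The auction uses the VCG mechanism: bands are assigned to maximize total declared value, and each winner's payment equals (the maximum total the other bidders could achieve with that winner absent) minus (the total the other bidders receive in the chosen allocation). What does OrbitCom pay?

OrbitCom pays $374M.

Efficient allocation: Solara→Band B ($904M), OrbitCom→Band E ($964M), PeakComm→Band G ($592M), TerraLink→Band F ($219M), Meridian→Band C ($915M); total welfare W = $3594M.
OrbitCom receives Band E at value $964M, so the others get W − 964 = $2630M.
Without OrbitCom: best allocation of the remaining 4 bidders over all 5 bands is Solara→Band B ($904M), PeakComm→Band F ($633M), TerraLink→Band E ($552M), Meridian→Band C ($915M), total $3004M.
VCG payment = (others' best without OrbitCom) − (others' welfare with OrbitCom) = 3004 − 2630 = $374M.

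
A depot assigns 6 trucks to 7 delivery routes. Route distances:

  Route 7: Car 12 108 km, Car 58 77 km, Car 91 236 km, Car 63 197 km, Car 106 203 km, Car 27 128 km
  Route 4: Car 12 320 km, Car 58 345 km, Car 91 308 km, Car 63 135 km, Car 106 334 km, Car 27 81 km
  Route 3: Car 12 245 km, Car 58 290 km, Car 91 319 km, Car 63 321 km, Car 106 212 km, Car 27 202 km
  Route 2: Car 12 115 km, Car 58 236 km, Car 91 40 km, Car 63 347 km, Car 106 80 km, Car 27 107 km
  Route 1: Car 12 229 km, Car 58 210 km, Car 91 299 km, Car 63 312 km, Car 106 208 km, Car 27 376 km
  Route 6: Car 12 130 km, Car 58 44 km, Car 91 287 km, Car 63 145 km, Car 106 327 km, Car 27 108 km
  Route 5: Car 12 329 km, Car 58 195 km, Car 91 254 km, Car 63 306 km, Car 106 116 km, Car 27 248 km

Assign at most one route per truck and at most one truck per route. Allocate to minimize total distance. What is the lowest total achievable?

Min total: 645 km

Treat this as an assignment problem: match each truck to one route.
Optimal: Car 12→Route 7 (108 km), Car 58→Route 6 (44 km), Car 91→Route 2 (40 km), Car 63→Route 4 (135 km), Car 106→Route 5 (116 km), Car 27→Route 3 (202 km) — total 108+44+40+135+116+202 = 645 km.
Column-greedy (each route in turn goes to its cheapest remaining truck) gives 784 km, worse by 139.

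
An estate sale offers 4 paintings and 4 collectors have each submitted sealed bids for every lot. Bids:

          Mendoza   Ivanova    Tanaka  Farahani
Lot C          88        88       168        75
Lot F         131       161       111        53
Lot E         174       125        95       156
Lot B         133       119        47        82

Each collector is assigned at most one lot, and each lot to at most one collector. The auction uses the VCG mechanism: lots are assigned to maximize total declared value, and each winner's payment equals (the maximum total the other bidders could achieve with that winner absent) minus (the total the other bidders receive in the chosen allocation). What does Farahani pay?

Farahani pays $41.

Efficient allocation: Mendoza→Lot B ($133), Ivanova→Lot F ($161), Tanaka→Lot C ($168), Farahani→Lot E ($156); total welfare W = $618.
Farahani receives Lot E at value $156, so the others get W − 156 = $462.
Without Farahani: best allocation of the remaining 3 bidders over all 4 lots is Mendoza→Lot E ($174), Ivanova→Lot F ($161), Tanaka→Lot C ($168), total $503.
VCG payment = (others' best without Farahani) − (others' welfare with Farahani) = 503 − 462 = $41.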